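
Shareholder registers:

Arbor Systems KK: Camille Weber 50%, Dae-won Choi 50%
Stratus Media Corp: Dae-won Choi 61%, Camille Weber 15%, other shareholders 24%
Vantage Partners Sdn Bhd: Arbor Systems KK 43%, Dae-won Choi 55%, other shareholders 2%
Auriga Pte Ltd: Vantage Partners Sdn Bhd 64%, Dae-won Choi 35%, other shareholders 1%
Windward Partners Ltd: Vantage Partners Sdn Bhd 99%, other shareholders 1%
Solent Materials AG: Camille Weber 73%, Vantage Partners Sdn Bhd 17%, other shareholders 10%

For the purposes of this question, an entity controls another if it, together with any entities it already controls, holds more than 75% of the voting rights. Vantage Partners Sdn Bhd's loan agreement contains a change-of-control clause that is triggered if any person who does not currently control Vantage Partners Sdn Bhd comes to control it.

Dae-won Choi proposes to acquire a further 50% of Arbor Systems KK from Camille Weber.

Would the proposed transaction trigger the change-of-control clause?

Yes

The purchase adds only to Dae-won's holdings (Camille's stake shrinks), so Dae-won is the only person who could newly come to control Vantage.
Dae-won's largest direct stake is 61% in Stratus, which does not meet the threshold, so Dae-won controls no company.
In Vantage, Dae-won's side holds only 55%, not > 75%.
So before the transaction, Dae-won does not control Vantage.
After the purchase, Dae-won's direct stake in Arbor rises to 50% + 50% = 100%, and Camille's stake falls to 0%.
Dae-won holds 100% of Arbor, so Dae-won controls Arbor.
Arbor and Dae-won together hold 43% + 55% = 98% of Vantage, so Dae-won controls Vantage.
Dae-won did not control Vantage before and does after, so the clause is triggered.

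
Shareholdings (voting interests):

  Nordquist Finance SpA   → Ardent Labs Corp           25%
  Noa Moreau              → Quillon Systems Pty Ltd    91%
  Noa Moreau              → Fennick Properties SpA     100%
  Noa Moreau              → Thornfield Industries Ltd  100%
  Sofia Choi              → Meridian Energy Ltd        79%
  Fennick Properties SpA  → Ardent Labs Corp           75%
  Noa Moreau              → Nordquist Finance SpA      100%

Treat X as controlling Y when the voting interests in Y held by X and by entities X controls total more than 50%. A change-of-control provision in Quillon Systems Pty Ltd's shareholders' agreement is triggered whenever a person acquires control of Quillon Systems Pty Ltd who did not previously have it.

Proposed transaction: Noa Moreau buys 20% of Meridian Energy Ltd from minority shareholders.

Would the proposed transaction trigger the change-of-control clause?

No

The purchase changes only Noa's holdings, so Noa is the only person who could newly come to control Quillon.
Noa holds 91% of Quillon, so Noa controls Quillon.
So Noa already controls Quillon before the transaction.
After the purchase, Noa holds 20% of Meridian directly.
Noa controlled Quillon already, so this is not a new person acquiring control; every other person's position is unchanged or reduced.
No new person acquires control, so the clause is not triggered.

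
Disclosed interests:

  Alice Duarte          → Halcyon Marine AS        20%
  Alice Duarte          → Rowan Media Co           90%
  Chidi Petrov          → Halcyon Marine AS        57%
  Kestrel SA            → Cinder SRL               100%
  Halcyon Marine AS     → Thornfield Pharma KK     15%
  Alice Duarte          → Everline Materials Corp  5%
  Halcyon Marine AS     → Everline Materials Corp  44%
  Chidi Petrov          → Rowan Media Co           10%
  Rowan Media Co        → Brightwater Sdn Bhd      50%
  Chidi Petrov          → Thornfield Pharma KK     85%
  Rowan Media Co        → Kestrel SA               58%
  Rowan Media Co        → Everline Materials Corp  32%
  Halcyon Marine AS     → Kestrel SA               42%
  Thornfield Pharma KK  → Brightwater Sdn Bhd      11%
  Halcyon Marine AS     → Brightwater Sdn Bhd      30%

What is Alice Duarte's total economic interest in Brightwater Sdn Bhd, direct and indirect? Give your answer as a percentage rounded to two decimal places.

Alice reaches Brightwater along 3 paths.
Via Halcyon: 20% × 30% = 6%.
Via Rowan: 90% × 50% = 45%.
Via Halcyon → Thornfield: 20% × 15% × 11% = 0.33%.
Total: 6% + 45% + 0.33% = 51.33%.

51.33%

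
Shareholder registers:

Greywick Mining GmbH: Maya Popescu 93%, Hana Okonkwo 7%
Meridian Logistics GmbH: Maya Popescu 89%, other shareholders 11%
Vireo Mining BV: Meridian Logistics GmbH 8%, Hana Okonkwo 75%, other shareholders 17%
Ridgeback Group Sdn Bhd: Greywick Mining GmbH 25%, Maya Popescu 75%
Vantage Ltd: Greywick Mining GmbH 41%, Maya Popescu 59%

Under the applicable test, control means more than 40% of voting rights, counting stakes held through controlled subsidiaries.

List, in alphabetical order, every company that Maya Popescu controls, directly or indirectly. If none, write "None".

Greywick Mining GmbH, Meridian Logistics GmbH, Ridgeback Group Sdn Bhd, Vantage Ltd

Maya holds 93% of Greywick, so Maya controls Greywick.
Maya holds 89% of Meridian, so Maya controls Meridian.
Greywick and Maya together hold 25% + 75% = 100% of Ridgeback, so Maya controls Ridgeback.
Greywick and Maya together hold 41% + 59% = 100% of Vantage, so Maya controls Vantage.
No other company's threshold is met.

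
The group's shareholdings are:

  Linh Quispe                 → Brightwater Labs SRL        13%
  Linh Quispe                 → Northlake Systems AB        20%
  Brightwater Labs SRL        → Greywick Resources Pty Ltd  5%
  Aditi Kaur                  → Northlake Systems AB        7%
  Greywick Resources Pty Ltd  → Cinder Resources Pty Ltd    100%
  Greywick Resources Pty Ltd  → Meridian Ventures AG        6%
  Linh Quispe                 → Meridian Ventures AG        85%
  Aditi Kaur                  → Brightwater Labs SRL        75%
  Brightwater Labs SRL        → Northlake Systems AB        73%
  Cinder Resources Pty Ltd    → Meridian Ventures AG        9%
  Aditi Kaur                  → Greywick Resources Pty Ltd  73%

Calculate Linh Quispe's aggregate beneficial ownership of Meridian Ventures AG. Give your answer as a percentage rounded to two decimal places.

85.10%

Linh reaches Meridian along 3 paths.
Via Brightwater → Greywick → Cinder: 13% × 5% × 100% × 9% = 0.0585%.
Direct stake: 85% = 85%.
Via Brightwater → Greywick: 13% × 5% × 6% = 0.039%.
Total: 0.0585% + 85% + 0.039% = 85.0975%.
Rounded: 85.10%.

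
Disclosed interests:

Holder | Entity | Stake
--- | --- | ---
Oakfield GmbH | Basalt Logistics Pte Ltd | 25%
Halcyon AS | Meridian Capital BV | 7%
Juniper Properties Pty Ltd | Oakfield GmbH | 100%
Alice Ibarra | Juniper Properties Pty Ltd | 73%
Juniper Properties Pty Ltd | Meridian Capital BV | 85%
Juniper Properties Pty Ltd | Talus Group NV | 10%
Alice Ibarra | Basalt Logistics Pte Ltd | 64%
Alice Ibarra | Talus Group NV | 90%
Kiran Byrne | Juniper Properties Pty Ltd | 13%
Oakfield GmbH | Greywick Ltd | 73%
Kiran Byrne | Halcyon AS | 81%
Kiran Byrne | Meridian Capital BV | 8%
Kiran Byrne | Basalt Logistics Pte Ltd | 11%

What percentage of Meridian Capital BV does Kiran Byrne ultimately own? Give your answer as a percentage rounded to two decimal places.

Kiran reaches Meridian along 3 paths.
Via Juniper: 13% × 85% = 11.05%.
Via Halcyon: 81% × 7% = 5.67%.
Direct stake: 8% = 8%.
Total: 11.05% + 5.67% + 8% = 24.72%.

24.72%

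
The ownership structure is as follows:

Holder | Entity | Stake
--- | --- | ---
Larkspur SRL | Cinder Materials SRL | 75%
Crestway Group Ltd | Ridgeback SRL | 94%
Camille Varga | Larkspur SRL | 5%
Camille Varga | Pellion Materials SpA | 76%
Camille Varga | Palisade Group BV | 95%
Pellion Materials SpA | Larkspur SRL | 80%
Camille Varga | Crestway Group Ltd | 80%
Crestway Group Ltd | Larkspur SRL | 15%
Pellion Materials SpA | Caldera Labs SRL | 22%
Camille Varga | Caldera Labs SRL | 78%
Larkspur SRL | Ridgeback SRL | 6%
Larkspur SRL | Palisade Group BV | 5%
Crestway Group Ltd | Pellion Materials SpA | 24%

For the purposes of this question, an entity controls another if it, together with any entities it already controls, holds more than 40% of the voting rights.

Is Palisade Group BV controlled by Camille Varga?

Yes

Camille holds 80% of Crestway, so Camille controls Crestway.
Camille and Crestway together hold 76% + 24% = 100% of Pellion, so Camille controls Pellion.
Camille and Pellion and Crestway together hold 5% + 80% + 15% = 100% of Larkspur, so Camille controls Larkspur.
Camille and Larkspur together hold 95% + 5% = 100% of Palisade, so Camille controls Palisade.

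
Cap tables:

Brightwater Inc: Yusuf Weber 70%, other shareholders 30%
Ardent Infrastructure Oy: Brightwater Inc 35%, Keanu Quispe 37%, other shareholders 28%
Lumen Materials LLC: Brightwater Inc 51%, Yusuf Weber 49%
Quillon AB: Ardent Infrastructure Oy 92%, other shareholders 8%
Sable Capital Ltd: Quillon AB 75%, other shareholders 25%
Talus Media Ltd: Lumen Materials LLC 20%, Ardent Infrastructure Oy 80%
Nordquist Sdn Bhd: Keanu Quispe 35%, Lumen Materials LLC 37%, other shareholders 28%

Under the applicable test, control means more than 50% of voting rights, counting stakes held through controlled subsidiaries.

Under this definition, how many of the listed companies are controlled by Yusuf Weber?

2

Yusuf holds 70% of Brightwater, so Yusuf controls Brightwater.
Brightwater and Yusuf together hold 51% + 49% = 100% of Lumen, so Yusuf controls Lumen.
No other company's threshold is met.
Yusuf controls 2 companies.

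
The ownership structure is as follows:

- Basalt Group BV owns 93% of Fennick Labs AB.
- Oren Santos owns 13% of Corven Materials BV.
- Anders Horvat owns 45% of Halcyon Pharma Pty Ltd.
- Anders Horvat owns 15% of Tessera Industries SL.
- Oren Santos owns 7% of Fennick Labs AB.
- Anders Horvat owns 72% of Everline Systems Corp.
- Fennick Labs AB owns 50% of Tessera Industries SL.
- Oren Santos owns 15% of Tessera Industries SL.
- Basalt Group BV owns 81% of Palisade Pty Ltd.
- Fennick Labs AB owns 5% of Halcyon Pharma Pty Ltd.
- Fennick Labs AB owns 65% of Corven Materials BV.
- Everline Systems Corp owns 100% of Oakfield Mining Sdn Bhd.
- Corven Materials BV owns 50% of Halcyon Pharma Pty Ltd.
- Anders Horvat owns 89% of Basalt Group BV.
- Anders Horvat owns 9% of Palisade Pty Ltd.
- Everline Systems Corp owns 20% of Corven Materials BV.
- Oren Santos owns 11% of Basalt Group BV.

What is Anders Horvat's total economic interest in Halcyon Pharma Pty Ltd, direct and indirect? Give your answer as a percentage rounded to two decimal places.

83.24%

Anders reaches Halcyon along 4 paths.
Direct stake: 45% = 45%.
Via Everline → Corven: 72% × 20% × 50% = 7.2%.
Via Basalt → Fennick → Corven: 89% × 93% × 65% × 50% = 26.90025%.
Via Basalt → Fennick: 89% × 93% × 5% = 4.1385%.
Total: 45% + 7.2% + 26.90025% + 4.1385% = 83.23875%.
Rounded: 83.24%.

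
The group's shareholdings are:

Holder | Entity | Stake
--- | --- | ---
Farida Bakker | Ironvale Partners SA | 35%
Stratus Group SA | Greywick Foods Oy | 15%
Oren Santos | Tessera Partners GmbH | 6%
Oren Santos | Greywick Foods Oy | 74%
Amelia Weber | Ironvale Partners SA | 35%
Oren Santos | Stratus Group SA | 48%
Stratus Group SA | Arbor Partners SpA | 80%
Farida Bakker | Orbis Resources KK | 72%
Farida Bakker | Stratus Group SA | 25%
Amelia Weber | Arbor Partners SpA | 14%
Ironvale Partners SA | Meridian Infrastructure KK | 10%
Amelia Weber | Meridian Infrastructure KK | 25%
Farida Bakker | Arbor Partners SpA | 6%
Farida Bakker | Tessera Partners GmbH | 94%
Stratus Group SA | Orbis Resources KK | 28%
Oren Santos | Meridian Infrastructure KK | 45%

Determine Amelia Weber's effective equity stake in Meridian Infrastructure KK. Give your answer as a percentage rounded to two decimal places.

Amelia reaches Meridian along 2 paths.
Direct stake: 25% = 25%.
Via Ironvale: 35% × 10% = 3.5%.
Total: 25% + 3.5% = 28.5%.
Rounded: 28.50%.

28.50%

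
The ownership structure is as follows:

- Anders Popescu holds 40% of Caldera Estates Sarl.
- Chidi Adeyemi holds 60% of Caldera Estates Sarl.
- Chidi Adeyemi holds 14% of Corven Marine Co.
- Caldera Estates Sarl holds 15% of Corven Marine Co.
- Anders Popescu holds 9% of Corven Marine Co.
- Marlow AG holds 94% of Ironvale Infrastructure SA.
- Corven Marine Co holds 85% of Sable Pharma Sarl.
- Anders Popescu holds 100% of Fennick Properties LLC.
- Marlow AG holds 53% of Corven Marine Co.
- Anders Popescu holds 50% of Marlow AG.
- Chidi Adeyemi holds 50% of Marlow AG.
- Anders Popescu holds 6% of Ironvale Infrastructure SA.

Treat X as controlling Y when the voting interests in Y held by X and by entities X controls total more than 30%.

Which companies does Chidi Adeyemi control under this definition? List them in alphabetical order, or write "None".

Chidi holds 60% of Caldera, so Chidi controls Caldera.
Chidi holds 50% of Marlow, so Chidi controls Marlow.
Marlow holds 94% of Ironvale, so Chidi controls Ironvale.
Marlow and Caldera and Chidi together hold 53% + 15% + 14% = 82% of Corven, so Chidi controls Corven.
Corven holds 85% of Sable, so Chidi controls Sable.
No other company's threshold is met.

Caldera Estates Sarl, Corven Marine Co, Ironvale Infrastructure SA, Marlow AG, Sable Pharma Sarl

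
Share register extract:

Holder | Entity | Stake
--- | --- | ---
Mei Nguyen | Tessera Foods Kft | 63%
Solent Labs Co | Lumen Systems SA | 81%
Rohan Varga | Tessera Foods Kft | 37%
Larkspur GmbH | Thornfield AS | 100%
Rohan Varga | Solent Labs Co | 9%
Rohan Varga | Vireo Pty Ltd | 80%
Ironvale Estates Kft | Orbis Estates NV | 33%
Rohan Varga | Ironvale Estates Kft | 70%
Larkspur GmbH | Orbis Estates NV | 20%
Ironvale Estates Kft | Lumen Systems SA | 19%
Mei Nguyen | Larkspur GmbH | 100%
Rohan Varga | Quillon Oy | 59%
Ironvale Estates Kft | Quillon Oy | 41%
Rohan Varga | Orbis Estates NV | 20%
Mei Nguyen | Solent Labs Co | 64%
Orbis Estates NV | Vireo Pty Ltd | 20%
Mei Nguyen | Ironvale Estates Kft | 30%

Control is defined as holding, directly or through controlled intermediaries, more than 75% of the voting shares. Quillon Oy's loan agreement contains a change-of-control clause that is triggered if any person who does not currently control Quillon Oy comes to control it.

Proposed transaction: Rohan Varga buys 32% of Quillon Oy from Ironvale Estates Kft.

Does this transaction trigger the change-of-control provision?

Yes

The purchase adds only to Rohan's holdings (Ironvale's stake shrinks), so Rohan is the only person who could newly come to control Quillon.
Rohan holds 80% of Vireo, so Rohan controls Vireo.
In Quillon, Rohan's side holds only 59%, not > 75%.
So before the transaction, Rohan does not control Quillon.
After the purchase, Rohan's direct stake in Quillon rises to 59% + 32% = 91%, and Ironvale's stake falls to 9%.
Rohan holds 91% of Quillon, so Rohan controls Quillon.
Rohan did not control Quillon before and does after, so the clause is triggered.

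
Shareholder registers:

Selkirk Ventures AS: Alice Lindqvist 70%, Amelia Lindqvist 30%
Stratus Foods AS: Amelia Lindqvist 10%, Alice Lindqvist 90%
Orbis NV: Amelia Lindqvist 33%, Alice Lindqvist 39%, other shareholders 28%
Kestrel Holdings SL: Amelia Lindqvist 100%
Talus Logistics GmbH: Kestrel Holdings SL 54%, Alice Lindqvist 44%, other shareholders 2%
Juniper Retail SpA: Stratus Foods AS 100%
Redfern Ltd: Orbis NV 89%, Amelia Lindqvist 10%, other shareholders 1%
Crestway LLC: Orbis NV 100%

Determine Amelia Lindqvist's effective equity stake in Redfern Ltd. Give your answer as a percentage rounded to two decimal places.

39.37%

Amelia reaches Redfern along 2 paths.
Via Orbis: 33% × 89% = 29.37%.
Direct stake: 10% = 10%.
Total: 29.37% + 10% = 39.37%.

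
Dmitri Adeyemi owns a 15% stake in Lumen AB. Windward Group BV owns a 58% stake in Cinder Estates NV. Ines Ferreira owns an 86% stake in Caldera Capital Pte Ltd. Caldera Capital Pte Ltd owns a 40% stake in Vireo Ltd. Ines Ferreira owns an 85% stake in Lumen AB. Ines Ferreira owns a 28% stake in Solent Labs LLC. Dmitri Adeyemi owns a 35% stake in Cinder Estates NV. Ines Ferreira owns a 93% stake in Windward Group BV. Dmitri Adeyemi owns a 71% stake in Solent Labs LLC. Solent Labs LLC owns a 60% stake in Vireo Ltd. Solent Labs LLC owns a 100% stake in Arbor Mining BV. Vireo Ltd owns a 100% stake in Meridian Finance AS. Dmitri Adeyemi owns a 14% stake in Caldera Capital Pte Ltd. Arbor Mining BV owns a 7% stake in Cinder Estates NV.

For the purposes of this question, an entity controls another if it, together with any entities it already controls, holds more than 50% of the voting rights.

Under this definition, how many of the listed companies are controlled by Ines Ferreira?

Ines holds 86% of Caldera, so Ines controls Caldera.
Ines holds 85% of Lumen, so Ines controls Lumen.
Ines holds 93% of Windward, so Ines controls Windward.
Windward holds 58% of Cinder, so Ines controls Cinder.
No other company's threshold is met.
Ines controls 4 companies.

4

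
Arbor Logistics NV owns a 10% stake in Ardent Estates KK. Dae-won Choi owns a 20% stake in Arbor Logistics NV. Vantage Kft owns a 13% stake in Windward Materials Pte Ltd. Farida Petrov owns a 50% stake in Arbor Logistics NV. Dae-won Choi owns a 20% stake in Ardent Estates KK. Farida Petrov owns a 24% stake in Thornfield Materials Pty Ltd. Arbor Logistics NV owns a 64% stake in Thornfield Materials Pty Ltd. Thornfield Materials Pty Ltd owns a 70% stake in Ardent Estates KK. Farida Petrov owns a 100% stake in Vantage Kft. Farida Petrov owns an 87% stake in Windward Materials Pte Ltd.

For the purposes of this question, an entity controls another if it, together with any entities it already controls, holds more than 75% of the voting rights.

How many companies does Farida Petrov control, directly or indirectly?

Farida holds 100% of Vantage, so Farida controls Vantage.
Vantage and Farida together hold 13% + 87% = 100% of Windward, so Farida controls Windward.
No other company's threshold is met.
Farida controls 2 companies.

2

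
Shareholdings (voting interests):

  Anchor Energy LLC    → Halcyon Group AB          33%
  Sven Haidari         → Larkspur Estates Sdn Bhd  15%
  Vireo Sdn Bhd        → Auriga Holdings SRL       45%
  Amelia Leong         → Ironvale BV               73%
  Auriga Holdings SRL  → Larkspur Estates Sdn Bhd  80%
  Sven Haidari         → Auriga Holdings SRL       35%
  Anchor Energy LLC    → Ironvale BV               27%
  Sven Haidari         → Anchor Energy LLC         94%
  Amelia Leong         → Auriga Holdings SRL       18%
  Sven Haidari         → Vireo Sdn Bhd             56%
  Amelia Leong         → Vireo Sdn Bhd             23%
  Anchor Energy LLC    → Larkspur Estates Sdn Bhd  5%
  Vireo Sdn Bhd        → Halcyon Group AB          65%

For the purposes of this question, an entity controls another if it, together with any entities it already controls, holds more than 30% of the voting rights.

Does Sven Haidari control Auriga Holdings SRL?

Sven holds 56% of Vireo, so Sven controls Vireo.
Vireo and Sven together hold 45% + 35% = 80% of Auriga, so Sven controls Auriga.

Yes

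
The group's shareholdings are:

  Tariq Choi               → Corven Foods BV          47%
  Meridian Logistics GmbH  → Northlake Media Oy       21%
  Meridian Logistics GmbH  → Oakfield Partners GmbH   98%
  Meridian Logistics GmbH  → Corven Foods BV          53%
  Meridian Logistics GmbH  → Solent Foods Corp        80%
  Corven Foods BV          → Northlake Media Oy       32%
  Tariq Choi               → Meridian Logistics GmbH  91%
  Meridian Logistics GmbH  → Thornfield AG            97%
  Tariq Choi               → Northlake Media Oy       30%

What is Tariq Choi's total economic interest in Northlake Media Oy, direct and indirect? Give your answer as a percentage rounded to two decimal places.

Tariq reaches Northlake along 4 paths.
Via Meridian → Corven: 91% × 53% × 32% = 15.4336%.
Via Corven: 47% × 32% = 15.04%.
Direct stake: 30% = 30%.
Via Meridian: 91% × 21% = 19.11%.
Total: 15.4336% + 15.04% + 30% + 19.11% = 79.5836%.
Rounded: 79.58%.

79.58%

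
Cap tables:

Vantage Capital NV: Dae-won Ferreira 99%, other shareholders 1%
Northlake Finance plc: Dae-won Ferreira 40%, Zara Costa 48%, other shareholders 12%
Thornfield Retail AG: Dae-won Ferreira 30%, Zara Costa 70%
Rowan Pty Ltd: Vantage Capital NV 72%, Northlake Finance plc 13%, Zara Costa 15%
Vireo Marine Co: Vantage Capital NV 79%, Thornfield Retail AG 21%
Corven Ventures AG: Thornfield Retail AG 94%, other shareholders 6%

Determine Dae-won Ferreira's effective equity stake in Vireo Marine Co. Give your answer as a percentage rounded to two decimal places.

Dae-won reaches Vireo along 2 paths.
Via Vantage: 99% × 79% = 78.21%.
Via Thornfield: 30% × 21% = 6.3%.
Total: 78.21% + 6.3% = 84.51%.

84.51%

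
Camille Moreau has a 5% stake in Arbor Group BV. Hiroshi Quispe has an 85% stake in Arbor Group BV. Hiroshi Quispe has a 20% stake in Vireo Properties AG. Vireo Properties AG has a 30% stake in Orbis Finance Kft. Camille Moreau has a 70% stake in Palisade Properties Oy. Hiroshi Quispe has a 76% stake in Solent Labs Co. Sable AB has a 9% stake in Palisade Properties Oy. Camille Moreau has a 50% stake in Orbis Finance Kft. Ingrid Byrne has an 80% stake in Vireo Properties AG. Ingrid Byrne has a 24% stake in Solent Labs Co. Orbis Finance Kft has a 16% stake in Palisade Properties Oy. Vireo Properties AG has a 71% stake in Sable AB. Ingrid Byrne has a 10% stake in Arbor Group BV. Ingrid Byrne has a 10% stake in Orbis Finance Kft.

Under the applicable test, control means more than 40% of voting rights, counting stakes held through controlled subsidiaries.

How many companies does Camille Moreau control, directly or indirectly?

Camille holds 50% of Orbis, so Camille controls Orbis.
Camille and Orbis together hold 70% + 16% = 86% of Palisade, so Camille controls Palisade.
No other company's threshold is met.
Camille controls 2 companies.

2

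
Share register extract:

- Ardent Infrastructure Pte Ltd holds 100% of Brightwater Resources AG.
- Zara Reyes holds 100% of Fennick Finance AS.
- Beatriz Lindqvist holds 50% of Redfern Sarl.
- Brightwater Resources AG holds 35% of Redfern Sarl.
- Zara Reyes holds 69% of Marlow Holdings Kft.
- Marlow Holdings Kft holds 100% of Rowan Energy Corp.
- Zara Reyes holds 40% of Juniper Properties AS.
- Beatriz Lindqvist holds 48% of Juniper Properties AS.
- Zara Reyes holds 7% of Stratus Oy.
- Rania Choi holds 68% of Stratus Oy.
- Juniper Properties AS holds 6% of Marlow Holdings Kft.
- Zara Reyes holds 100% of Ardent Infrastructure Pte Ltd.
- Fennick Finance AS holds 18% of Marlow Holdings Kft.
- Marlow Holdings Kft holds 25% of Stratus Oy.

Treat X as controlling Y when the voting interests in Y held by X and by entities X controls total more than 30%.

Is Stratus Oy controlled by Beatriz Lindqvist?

Beatriz holds 48% of Juniper, so Beatriz controls Juniper.
Beatriz holds 50% of Redfern, so Beatriz controls Redfern.
Neither Beatriz nor any entity Beatriz controls holds any voting interest in Stratus.
So Beatriz does not control Stratus.

No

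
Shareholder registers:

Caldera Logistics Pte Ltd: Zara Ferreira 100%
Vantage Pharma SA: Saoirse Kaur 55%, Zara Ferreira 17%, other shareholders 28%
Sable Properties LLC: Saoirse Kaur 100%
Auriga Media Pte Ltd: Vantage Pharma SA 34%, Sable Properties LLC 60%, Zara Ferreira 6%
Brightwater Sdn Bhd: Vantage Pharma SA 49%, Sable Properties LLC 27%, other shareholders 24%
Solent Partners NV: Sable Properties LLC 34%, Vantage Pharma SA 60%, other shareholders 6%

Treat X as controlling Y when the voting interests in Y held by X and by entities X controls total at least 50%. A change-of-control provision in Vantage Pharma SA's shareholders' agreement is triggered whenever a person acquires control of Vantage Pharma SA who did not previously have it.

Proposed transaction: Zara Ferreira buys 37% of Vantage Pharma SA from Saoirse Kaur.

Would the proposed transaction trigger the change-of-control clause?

Yes

The purchase adds only to Zara's holdings (Saoirse's stake shrinks), so Zara is the only person who could newly come to control Vantage.
Zara holds 100% of Caldera, so Zara controls Caldera.
In Vantage, Zara's side holds only 17%, not ≥ 50%.
So before the transaction, Zara does not control Vantage.
After the purchase, Zara's direct stake in Vantage rises to 17% + 37% = 54%, and Saoirse's stake falls to 18%.
Zara holds 54% of Vantage, so Zara controls Vantage.
Zara did not control Vantage before and does after, so the clause is triggered.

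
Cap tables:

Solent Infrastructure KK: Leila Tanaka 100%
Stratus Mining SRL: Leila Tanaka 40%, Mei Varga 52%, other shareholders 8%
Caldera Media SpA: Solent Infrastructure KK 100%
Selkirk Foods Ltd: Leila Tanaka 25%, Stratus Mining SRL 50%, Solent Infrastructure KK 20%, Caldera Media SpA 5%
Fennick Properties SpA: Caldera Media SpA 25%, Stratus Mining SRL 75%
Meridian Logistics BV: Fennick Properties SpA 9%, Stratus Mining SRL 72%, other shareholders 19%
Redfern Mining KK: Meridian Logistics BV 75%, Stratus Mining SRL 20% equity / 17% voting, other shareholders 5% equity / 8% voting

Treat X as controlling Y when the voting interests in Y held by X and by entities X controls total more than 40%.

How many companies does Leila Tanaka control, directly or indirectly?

3

Leila holds 100% of Solent, so Leila controls Solent.
Solent holds 100% of Caldera, so Leila controls Caldera.
Leila and Solent and Caldera together hold 25% + 20% + 5% = 50% of Selkirk, so Leila controls Selkirk.
No other company's threshold is met.
Leila controls 3 companies.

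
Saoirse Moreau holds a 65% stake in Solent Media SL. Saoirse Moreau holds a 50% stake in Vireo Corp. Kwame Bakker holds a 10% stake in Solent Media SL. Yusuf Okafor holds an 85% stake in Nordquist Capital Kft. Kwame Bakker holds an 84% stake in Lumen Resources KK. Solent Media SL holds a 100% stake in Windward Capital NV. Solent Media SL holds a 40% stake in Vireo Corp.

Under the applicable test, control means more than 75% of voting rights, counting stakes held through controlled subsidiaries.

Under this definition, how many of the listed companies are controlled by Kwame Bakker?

1

Kwame holds 84% of Lumen, so Kwame controls Lumen.
No other company's threshold is met.
Kwame controls 1 company.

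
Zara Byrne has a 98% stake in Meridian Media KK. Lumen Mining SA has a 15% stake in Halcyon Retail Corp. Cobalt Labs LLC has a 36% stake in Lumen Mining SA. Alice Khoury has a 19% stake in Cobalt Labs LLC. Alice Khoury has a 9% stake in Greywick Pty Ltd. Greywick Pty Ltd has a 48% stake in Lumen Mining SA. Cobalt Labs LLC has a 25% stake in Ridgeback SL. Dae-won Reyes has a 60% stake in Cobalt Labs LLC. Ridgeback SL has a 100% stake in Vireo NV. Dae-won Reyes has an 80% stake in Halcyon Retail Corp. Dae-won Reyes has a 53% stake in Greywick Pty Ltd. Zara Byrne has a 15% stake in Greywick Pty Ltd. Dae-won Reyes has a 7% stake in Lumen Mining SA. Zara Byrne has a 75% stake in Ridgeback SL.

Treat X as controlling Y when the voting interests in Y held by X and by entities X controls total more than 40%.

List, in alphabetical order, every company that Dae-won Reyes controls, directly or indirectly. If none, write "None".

Cobalt Labs LLC, Greywick Pty Ltd, Halcyon Retail Corp, Lumen Mining SA

Dae-won holds 60% of Cobalt, so Dae-won controls Cobalt.
Dae-won holds 53% of Greywick, so Dae-won controls Greywick.
Cobalt and Dae-won and Greywick together hold 36% + 7% + 48% = 91% of Lumen, so Dae-won controls Lumen.
Dae-won and Lumen together hold 80% + 15% = 95% of Halcyon, so Dae-won controls Halcyon.
No other company's threshold is met.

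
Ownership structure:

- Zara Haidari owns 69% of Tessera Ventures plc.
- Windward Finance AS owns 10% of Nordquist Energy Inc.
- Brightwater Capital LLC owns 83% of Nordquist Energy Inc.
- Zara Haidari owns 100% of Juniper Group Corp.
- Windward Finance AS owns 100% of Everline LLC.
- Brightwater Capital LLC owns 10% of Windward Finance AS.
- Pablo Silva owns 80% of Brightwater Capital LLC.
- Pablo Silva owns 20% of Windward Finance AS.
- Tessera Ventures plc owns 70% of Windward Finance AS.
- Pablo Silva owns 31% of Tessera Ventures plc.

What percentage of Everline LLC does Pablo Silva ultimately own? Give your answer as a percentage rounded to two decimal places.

Pablo reaches Everline along 3 paths.
Via Windward: 20% × 100% = 20%.
Via Tessera → Windward: 31% × 70% × 100% = 21.7%.
Via Brightwater → Windward: 80% × 10% × 100% = 8%.
Total: 20% + 21.7% + 8% = 49.7%.
Rounded: 49.70%.

49.70%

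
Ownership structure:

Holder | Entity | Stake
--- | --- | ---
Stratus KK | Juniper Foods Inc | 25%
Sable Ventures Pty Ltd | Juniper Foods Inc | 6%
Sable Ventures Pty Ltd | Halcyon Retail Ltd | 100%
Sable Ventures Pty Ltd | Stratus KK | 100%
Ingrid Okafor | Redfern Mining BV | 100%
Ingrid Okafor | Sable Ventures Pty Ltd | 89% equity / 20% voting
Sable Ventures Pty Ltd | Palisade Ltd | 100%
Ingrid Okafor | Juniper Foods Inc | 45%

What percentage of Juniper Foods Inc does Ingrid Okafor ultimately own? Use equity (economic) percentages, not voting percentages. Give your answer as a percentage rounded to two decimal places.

Ingrid reaches Juniper along 3 paths.
Direct stake: 45% = 45%.
Via Sable: 89% × 6% = 5.34%.
Via Sable → Stratus: 89% × 100% × 25% = 22.25%.
Total: 45% + 5.34% + 22.25% = 72.59%.

72.59%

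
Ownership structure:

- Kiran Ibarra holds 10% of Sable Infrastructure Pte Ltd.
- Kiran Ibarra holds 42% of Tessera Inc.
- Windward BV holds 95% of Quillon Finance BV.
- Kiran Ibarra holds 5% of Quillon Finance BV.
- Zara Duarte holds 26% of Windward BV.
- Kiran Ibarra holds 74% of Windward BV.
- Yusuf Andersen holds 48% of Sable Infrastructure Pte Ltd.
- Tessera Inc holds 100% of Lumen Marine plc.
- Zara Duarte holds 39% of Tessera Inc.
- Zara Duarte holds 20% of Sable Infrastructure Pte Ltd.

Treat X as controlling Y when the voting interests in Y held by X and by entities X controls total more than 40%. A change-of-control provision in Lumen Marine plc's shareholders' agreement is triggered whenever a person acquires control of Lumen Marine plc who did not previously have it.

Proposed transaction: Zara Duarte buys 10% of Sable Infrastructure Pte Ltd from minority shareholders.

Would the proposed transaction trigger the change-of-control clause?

No

The purchase changes only Zara's holdings, so Zara is the only person who could newly come to control Lumen.
Zara's largest direct stake is 39% in Tessera, which does not meet the threshold, so Zara controls no company.
Neither Zara nor any entity Zara controls holds any voting interest in Lumen.
So before the transaction, Zara does not control Lumen.
After the purchase, Zara's direct stake in Sable rises to 20% + 10% = 30%.
Zara's side now holds 30% of Sable, not > 40%, so Zara still does not control Sable.
After the transaction, neither Zara nor any entity Zara controls holds a voting interest in Lumen, so Zara still does not control it.
No new person acquires control, so the clause is not triggered.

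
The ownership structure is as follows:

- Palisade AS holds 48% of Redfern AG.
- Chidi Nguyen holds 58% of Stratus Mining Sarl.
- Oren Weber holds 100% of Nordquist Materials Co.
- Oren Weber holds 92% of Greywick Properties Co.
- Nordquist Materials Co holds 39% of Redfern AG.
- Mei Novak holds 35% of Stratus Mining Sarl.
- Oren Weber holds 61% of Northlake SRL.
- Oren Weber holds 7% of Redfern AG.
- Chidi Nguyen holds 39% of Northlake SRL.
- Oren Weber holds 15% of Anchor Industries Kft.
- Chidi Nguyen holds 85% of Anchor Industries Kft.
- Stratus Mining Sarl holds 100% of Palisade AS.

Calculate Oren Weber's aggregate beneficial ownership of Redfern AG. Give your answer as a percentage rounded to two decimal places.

Oren reaches Redfern along 2 paths.
Via Nordquist: 100% × 39% = 39%.
Direct stake: 7% = 7%.
Total: 39% + 7% = 46%.
Rounded: 46.00%.

46.00%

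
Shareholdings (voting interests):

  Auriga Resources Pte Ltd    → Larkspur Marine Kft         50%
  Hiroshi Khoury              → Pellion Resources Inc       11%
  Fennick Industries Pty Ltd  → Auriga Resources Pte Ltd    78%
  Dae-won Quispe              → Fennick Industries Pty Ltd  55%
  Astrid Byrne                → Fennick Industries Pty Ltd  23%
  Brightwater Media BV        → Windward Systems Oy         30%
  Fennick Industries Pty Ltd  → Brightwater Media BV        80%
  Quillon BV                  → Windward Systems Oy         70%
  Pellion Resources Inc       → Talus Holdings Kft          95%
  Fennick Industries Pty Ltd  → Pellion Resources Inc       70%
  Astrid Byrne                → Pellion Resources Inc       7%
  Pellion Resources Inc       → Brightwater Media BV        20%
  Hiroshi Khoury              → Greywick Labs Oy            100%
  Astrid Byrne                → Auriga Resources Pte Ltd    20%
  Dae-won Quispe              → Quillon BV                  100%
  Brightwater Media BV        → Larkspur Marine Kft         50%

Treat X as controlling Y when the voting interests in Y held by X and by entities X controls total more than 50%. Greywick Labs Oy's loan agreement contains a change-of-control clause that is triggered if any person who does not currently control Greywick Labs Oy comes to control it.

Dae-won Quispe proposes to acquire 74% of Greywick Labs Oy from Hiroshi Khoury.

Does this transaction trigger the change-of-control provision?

The purchase adds only to Dae-won's holdings (Hiroshi's stake shrinks), so Dae-won is the only person who could newly come to control Greywick.
Dae-won holds 55% of Fennick, so Dae-won controls Fennick.
Fennick holds 70% of Pellion, so Dae-won controls Pellion.
Fennick holds 78% of Auriga, so Dae-won controls Auriga.
Dae-won holds 100% of Quillon, so Dae-won controls Quillon.
Fennick and Pellion together hold 80% + 20% = 100% of Brightwater, so Dae-won controls Brightwater.
Pellion holds 95% of Talus, so Dae-won controls Talus.
Auriga and Brightwater together hold 50% + 50% = 100% of Larkspur, so Dae-won controls Larkspur.
Brightwater and Quillon together hold 30% + 70% = 100% of Windward, so Dae-won controls Windward.
Neither Dae-won nor any entity Dae-won controls holds any voting interest in Greywick.
So before the transaction, Dae-won does not control Greywick.
After the purchase, Dae-won holds 74% of Greywick directly, and Hiroshi's stake falls to 26%.
Dae-won holds 74% of Greywick, so Dae-won controls Greywick.
Dae-won did not control Greywick before and does after, so the clause is triggered.

Yes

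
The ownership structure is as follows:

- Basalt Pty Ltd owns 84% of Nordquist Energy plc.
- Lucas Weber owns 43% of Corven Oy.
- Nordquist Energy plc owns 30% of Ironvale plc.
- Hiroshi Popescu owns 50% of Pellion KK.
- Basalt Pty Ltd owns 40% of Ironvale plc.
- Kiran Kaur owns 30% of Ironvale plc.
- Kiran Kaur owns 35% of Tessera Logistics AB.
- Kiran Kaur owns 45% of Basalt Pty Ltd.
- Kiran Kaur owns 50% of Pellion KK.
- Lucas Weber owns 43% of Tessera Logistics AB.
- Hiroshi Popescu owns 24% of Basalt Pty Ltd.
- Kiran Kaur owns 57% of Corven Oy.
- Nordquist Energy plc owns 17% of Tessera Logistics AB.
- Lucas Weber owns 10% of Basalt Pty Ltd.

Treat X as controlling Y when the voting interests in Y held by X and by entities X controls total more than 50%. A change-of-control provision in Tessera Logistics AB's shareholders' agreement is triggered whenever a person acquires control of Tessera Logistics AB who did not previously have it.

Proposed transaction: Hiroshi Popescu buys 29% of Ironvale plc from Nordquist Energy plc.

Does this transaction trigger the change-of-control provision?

The purchase adds only to Hiroshi's holdings (Nordquist's stake shrinks), so Hiroshi is the only person who could newly come to control Tessera.
Hiroshi's largest direct stake is 50% in Pellion, which does not meet the threshold, so Hiroshi controls no company.
Neither Hiroshi nor any entity Hiroshi controls holds any voting interest in Tessera.
So before the transaction, Hiroshi does not control Tessera.
After the purchase, Hiroshi holds 29% of Ironvale directly, and Nordquist's stake falls to 1%.
Hiroshi's side now holds 29% of Ironvale, not > 50%, so Hiroshi still does not control Ironvale.
After the transaction, neither Hiroshi nor any entity Hiroshi controls holds a voting interest in Tessera, so Hiroshi still does not control it.
No new person acquires control, so the clause is not triggered.

No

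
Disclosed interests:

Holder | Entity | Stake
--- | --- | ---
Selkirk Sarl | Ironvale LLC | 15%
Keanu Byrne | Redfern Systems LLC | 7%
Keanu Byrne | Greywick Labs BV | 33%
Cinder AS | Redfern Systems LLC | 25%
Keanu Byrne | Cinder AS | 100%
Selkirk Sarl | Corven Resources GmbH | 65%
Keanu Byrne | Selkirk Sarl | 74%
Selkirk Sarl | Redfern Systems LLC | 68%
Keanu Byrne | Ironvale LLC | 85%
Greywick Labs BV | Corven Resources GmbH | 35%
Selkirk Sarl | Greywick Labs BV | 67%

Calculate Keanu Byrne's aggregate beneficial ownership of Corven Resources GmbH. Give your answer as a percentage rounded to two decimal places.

Keanu reaches Corven along 3 paths.
Via Selkirk: 74% × 65% = 48.1%.
Via Selkirk → Greywick: 74% × 67% × 35% = 17.353%.
Via Greywick: 33% × 35% = 11.55%.
Total: 48.1% + 17.353% + 11.55% = 77.003%.
Rounded: 77.00%.

77.00%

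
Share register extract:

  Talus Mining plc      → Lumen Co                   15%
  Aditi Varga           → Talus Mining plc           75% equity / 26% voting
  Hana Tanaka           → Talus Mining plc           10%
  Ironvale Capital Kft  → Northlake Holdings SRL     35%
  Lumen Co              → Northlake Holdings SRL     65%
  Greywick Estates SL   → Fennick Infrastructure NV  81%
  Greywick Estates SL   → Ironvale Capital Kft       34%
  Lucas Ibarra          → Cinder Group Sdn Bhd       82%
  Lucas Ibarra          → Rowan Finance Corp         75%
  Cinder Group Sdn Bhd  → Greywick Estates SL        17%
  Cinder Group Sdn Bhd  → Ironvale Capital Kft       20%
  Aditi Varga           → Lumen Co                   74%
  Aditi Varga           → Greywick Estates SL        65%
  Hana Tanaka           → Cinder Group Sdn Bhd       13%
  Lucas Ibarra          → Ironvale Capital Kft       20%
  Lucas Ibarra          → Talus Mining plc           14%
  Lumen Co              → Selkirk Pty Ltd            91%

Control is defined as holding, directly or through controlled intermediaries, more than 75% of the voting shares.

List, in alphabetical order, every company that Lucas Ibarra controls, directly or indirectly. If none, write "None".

Lucas holds 82% of Cinder, so Lucas controls Cinder.
No other company's threshold is met.

Cinder Group Sdn Bhd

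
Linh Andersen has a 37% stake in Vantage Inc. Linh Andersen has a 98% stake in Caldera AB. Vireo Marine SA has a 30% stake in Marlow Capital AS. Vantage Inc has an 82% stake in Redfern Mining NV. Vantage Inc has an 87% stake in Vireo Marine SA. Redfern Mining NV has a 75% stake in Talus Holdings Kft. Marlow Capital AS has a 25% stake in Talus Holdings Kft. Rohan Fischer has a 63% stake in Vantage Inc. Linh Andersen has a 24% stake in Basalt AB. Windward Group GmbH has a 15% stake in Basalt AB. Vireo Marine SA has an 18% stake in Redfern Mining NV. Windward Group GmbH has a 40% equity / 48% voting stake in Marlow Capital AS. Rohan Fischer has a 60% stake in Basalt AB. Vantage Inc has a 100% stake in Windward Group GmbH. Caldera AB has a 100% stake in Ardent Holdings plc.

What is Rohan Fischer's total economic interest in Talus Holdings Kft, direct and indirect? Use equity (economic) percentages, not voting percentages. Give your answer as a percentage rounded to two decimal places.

56.56%

Rohan reaches Talus along 4 paths.
Via Vantage → Vireo → Marlow: 63% × 87% × 30% × 25% = 4.11075%.
Via Vantage → Windward → Marlow: 63% × 100% × 40% × 25% = 6.3%.
Via Vantage → Vireo → Redfern: 63% × 87% × 18% × 75% = 7.39935%.
Via Vantage → Redfern: 63% × 82% × 75% = 38.745%.
Total: 4.11075% + 6.3% + 7.39935% + 38.745% = 56.5551%.
Rounded: 56.56%.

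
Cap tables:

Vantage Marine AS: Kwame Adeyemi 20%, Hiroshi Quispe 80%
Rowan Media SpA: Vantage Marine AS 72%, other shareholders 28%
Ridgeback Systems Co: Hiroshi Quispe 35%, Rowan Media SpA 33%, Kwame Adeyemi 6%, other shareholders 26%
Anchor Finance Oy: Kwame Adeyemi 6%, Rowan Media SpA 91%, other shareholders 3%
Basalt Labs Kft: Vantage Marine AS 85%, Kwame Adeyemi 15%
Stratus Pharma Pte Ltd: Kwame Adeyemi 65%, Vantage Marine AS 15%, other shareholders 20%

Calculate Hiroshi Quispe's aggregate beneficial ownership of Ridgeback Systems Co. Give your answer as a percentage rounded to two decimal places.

54.01%

Hiroshi reaches Ridgeback along 2 paths.
Direct stake: 35% = 35%.
Via Vantage → Rowan: 80% × 72% × 33% = 19.008%.
Total: 35% + 19.008% = 54.008%.
Rounded: 54.01%.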